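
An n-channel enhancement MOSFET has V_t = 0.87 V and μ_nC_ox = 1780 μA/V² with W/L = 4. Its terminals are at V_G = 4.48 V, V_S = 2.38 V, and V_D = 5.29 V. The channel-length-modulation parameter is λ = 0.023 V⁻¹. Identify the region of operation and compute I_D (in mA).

V_GS = V_G − V_S = 4.48 − 2.38 = 2.1 V; V_DS = V_D − V_S = 5.29 − 2.38 = 2.91 V.
k_n = μ_nC_ox · (W/L) = 7.12 mA/V².
V_ov = V_GS − V_t = 2.1 − 0.87 = 1.23 V.
Since V_DS = 2.91 V ≥ V_ov = 1.23 V, the device is in saturation.
I_D = ½ k_n V_ov² (1 + λ V_DS) = 0.5 × 7.12 × 1.23² × (1 + 0.023 × 2.91) = 5.75 mA.

Saturation; I_D = 5.75 mA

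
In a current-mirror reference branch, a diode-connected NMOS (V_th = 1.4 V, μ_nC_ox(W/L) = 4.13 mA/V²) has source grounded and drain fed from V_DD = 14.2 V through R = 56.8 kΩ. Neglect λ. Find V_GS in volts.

With gate tied to drain, V_GS = V_DS ≥ V_GS − V_th, so the device is in saturation.
KCL at the drain: ½ k_n (V_GS − V_th)² = (V_DD − V_GS)/R.
Let x = V_GS − 1.4. Then 117 x² + x − 12.8 = 0, giving x = 0.326 V (positive root), so V_GS = 1.73 V.
I_D = (V_DD − V_GS)/R = (14.2 − 1.73) / 56.8 = 0.22 mA.

V_GS = 1.73 V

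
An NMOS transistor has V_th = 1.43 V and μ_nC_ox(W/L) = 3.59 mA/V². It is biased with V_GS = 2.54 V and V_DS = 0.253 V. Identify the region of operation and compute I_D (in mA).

Triode; I_D = 0.893 mA

V_ov = V_GS − V_th = 2.54 − 1.43 = 1.11 V.
Since V_DS = 0.253 V < V_ov = 1.11 V, the device is in the triode region.
I_D = k_n [V_ov · V_DS − ½ V_DS²] = 3.59 × [1.11 × 0.253 − 0.5 × 0.253²] = 0.893 mA.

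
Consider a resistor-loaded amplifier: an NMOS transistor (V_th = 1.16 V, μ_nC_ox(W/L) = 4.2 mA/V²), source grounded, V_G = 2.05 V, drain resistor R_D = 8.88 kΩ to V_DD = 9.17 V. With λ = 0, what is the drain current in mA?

I_D = 0.996 mA

V_GS = V_G = 2.05 V, so V_ov = 2.05 − 1.16 = 0.89 V.
Assume saturation: I_D = ½ k_n V_ov² = 0.5 × 4.2 × 0.89² = 1.66 mA, giving V_DS = V_DD − I_D R_D = 9.17 − 1.66 × 8.88 = -5.6 V.
But -5.6 V < V_ov = 0.89 V, so the device is actually in triode.
In triode I_D = k_n[V_ov V_DS − ½ V_DS²] and I_D = (V_DD − V_DS)/R_D. Equating: 18.6 V_DS² − 34.19 V_DS + 9.17 = 0, giving V_DS = 0.326 V (the root below V_ov).
I_D = (9.17 − 0.326) / 8.88 = 0.996 mA.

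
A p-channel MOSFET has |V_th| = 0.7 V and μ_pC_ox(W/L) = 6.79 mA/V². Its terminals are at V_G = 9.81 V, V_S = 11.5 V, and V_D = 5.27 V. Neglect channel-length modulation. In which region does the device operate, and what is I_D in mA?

Saturation; I_D = 3.33 mA

V_SG = V_S − V_G = 11.5 − 9.81 = 1.69 V; V_SD = V_S − V_D = 11.5 − 5.27 = 6.23 V.
V_ov = V_SG − |V_th| = 1.69 − 0.7 = 0.99 V.
Since V_SD = 6.23 V ≥ V_ov = 0.99 V, the device is in saturation.
I_D = ½ k_p V_ov² = 0.5 × 6.79 × 0.99² = 3.33 mA.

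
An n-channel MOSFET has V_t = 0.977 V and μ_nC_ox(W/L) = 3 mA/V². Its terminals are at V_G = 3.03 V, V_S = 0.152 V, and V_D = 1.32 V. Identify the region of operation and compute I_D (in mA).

Triode; I_D = 4.61 mA

V_GS = V_G − V_S = 3.03 − 0.152 = 2.88 V; V_DS = V_D − V_S = 1.32 − 0.152 = 1.17 V.
V_ov = V_GS − V_t = 2.88 − 0.977 = 1.9 V.
Since V_DS = 1.17 V < V_ov = 1.9 V, the device is in the triode region.
I_D = k_n [V_ov · V_DS − ½ V_DS²] = 3 × [1.9 × 1.17 − 0.5 × 1.17²] = 4.61 mA.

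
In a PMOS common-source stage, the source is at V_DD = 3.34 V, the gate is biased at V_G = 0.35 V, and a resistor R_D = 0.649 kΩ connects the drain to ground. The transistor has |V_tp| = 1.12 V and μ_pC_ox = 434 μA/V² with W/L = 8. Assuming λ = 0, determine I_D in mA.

I_D = 3.96 mA

V_SG = V_DD − V_G = 3.34 − 0.35 = 2.99 V, so V_ov = 2.99 − 1.12 = 1.87 V.
k_p = μ_pC_ox · (W/L) = 3.472 mA/V².
Assume saturation: I_D = ½ k_p V_ov² = 0.5 × 3.472 × 1.87² = 6.07 mA, giving V_SD = V_DD − I_D R_D = 3.34 − 6.07 × 0.649 = -0.6 V.
But -0.6 V < V_ov = 1.87 V, so the device is actually in triode.
In triode I_D = k_p[V_ov V_SD − ½ V_SD²] and I_D = (V_DD − V_SD)/R_D. Equating: 1.13 V_SD² − 5.214 V_SD + 3.34 = 0, giving V_SD = 0.768 V (the root below V_ov).
I_D = (3.34 − 0.768) / 0.649 = 3.96 mA.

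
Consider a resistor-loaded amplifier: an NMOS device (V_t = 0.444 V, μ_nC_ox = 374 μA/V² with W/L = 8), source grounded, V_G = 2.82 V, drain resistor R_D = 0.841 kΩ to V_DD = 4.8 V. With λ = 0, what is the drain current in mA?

I_D = 4.75 mA

V_GS = V_G = 2.82 V, so V_ov = 2.82 − 0.444 = 2.38 V.
k_n = μ_nC_ox · (W/L) = 2.992 mA/V².
Assume saturation: I_D = ½ k_n V_ov² = 0.5 × 2.992 × 2.38² = 8.45 mA, giving V_DS = V_DD − I_D R_D = 4.8 − 8.45 × 0.841 = -2.3 V.
But -2.3 V < V_ov = 2.38 V, so the device is actually in triode.
In triode I_D = k_n[V_ov V_DS − ½ V_DS²] and I_D = (V_DD − V_DS)/R_D. Equating: 1.26 V_DS² − 6.979 V_DS + 4.8 = 0, giving V_DS = 0.804 V (the root below V_ov).
I_D = (4.8 − 0.804) / 0.841 = 4.75 mA.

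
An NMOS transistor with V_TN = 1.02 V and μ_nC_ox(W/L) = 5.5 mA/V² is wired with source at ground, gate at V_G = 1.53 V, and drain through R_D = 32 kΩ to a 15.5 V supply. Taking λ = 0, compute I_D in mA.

V_GS = V_G = 1.53 V, so V_ov = 1.53 − 1.02 = 0.51 V.
Assume saturation: I_D = ½ k_n V_ov² = 0.5 × 5.5 × 0.51² = 0.715 mA, giving V_DS = V_DD − I_D R_D = 15.5 − 0.715 × 32 = -7.39 V.
But -7.39 V < V_ov = 0.51 V, so the device is actually in triode.
In triode I_D = k_n[V_ov V_DS − ½ V_DS²] and I_D = (V_DD − V_DS)/R_D. Equating: 88 V_DS² − 90.76 V_DS + 15.5 = 0, giving V_DS = 0.216 V (the root below V_ov).
I_D = (15.5 − 0.216) / 32 = 0.478 mA.

I_D = 0.478 mA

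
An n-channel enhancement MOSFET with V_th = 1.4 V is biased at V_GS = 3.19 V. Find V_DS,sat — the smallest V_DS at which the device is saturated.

The boundary between triode and saturation is V_DS = V_GS − V_th = V_ov.
V_ov = 3.19 − 1.4 = 1.79 V.

V_DS,sat = 1.79 V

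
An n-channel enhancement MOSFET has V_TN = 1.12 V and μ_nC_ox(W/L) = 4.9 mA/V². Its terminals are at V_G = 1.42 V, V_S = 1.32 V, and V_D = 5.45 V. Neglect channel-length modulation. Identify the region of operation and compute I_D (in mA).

Cutoff; I_D = 0 mA

V_GS = V_G − V_S = 1.42 − 1.32 = 0.1 V; V_DS = V_D − V_S = 5.45 − 1.32 = 4.13 V.
V_GS = 0.1 V < V_TN = 1.12 V, so the transistor is in cutoff.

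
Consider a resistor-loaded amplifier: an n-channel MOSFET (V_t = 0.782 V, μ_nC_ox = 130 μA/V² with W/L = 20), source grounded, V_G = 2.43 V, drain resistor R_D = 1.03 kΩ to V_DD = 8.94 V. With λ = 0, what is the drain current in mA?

V_GS = V_G = 2.43 V, so V_ov = 2.43 − 0.782 = 1.65 V.
k_n = μ_nC_ox · (W/L) = 2.6 mA/V².
Assume saturation: I_D = ½ k_n V_ov² = 0.5 × 2.6 × 1.65² = 3.53 mA, giving V_DS = V_DD − I_D R_D = 8.94 − 3.53 × 1.03 = 5.3 V.
V_DS = 5.3 V ≥ V_ov = 1.65 V, confirming saturation.

I_D = 3.53 mA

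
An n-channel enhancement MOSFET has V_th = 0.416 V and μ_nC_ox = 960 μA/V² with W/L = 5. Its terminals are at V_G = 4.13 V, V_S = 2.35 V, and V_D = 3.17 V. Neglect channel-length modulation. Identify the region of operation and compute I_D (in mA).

Triode; I_D = 3.75 mA

V_GS = V_G − V_S = 4.13 − 2.35 = 1.78 V; V_DS = V_D − V_S = 3.17 − 2.35 = 0.82 V.
k_n = μ_nC_ox · (W/L) = 4.8 mA/V².
V_ov = V_GS − V_th = 1.78 − 0.416 = 1.36 V.
Since V_DS = 0.82 V < V_ov = 1.36 V, the device is in the triode region.
I_D = k_n [V_ov · V_DS − ½ V_DS²] = 4.8 × [1.36 × 0.82 − 0.5 × 0.82²] = 3.75 mA.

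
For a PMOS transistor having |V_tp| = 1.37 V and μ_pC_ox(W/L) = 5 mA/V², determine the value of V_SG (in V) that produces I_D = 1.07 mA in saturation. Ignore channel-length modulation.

In saturation I_D = ½ k_p (V_SG − |V_tp|)², so V_SG − |V_tp| = √(2 I_D / k_p) = √(2 × 1.07 / 5) = 0.654 V.
V_SG = 1.37 + 0.654 = 2.02 V.

V_SG = 2.02 V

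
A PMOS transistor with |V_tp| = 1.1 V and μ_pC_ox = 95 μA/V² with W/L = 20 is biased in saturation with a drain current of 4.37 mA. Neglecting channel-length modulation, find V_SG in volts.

V_SG = 3.24 V

k_p = μ_pC_ox · (W/L) = 1.9 mA/V².
In saturation I_D = ½ k_p (V_SG − |V_tp|)², so V_SG − |V_tp| = √(2 I_D / k_p) = √(2 × 4.37 / 1.9) = 2.14 V.
V_SG = 1.1 + 2.14 = 3.24 V.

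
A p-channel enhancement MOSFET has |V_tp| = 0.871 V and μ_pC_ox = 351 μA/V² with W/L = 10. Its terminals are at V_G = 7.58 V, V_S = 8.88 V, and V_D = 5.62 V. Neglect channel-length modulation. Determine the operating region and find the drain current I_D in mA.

V_SG = V_S − V_G = 8.88 − 7.58 = 1.3 V; V_SD = V_S − V_D = 8.88 − 5.62 = 3.26 V.
k_p = μ_pC_ox · (W/L) = 3.51 mA/V².
V_ov = V_SG − |V_tp| = 1.3 − 0.871 = 0.429 V.
Since V_SD = 3.26 V ≥ V_ov = 0.429 V, the device is in saturation.
I_D = ½ k_p V_ov² = 0.5 × 3.51 × 0.429² = 0.323 mA.

Saturation; I_D = 0.323 mA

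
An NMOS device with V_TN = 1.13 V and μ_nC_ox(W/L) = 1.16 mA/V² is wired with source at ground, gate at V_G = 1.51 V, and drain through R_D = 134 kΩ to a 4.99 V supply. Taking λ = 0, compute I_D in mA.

V_GS = V_G = 1.51 V, so V_ov = 1.51 − 1.13 = 0.38 V.
Assume saturation: I_D = ½ k_n V_ov² = 0.5 × 1.16 × 0.38² = 0.0838 mA, giving V_DS = V_DD − I_D R_D = 4.99 − 0.0838 × 134 = -6.23 V.
But -6.23 V < V_ov = 0.38 V, so the device is actually in triode.
In triode I_D = k_n[V_ov V_DS − ½ V_DS²] and I_D = (V_DD − V_DS)/R_D. Equating: 77.7 V_DS² − 60.07 V_DS + 4.99 = 0, giving V_DS = 0.0947 V (the root below V_ov).
I_D = (4.99 − 0.0947) / 134 = 0.0365 mA.

I_D = 0.0365 mA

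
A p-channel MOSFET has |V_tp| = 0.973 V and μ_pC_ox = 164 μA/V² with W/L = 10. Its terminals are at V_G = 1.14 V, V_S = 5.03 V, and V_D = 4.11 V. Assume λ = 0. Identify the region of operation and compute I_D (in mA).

Triode; I_D = 3.71 mA

V_SG = V_S − V_G = 5.03 − 1.14 = 3.89 V; V_SD = V_S − V_D = 5.03 − 4.11 = 0.92 V.
k_p = μ_pC_ox · (W/L) = 1.64 mA/V².
V_ov = V_SG − |V_tp| = 3.89 − 0.973 = 2.92 V.
Since V_SD = 0.92 V < V_ov = 2.92 V, the device is in the triode region.
I_D = k_p [V_ov · V_SD − ½ V_SD²] = 1.64 × [2.92 × 0.92 − 0.5 × 0.92²] = 3.71 mA.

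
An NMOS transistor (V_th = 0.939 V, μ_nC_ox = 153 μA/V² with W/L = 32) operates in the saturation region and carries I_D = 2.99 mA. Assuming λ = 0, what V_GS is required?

V_GS = 2.04 V

k_n = μ_nC_ox · (W/L) = 4.896 mA/V².
In saturation I_D = ½ k_n (V_GS − V_th)², so V_GS − V_th = √(2 I_D / k_n) = √(2 × 2.99 / 4.896) = 1.11 V.
V_GS = 0.939 + 1.11 = 2.04 V.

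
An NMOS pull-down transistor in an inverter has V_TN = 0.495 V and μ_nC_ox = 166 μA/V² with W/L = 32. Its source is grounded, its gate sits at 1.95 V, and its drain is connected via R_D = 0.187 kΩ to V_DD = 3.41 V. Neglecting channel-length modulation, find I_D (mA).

V_GS = V_G = 1.95 V, so V_ov = 1.95 − 0.495 = 1.46 V.
k_n = μ_nC_ox · (W/L) = 5.312 mA/V².
Assume saturation: I_D = ½ k_n V_ov² = 0.5 × 5.312 × 1.46² = 5.62 mA, giving V_DS = V_DD − I_D R_D = 3.41 − 5.62 × 0.187 = 2.36 V.
V_DS = 2.36 V ≥ V_ov = 1.46 V, confirming saturation.

I_D = 5.62 mA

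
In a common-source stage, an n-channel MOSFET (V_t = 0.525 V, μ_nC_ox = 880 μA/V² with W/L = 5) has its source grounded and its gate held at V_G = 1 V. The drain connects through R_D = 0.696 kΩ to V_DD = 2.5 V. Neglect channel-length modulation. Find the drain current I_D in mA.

I_D = 0.496 mA

V_GS = V_G = 1 V, so V_ov = 1 − 0.525 = 0.475 V.
k_n = μ_nC_ox · (W/L) = 4.4 mA/V².
Assume saturation: I_D = ½ k_n V_ov² = 0.5 × 4.4 × 0.475² = 0.496 mA, giving V_DS = V_DD − I_D R_D = 2.5 − 0.496 × 0.696 = 2.15 V.
V_DS = 2.15 V ≥ V_ov = 0.475 V, confirming saturation.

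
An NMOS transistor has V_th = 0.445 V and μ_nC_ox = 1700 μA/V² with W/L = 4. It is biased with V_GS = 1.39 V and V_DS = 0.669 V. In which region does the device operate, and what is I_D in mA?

k_n = μ_nC_ox · (W/L) = 6.8 mA/V².
V_ov = V_GS − V_th = 1.39 − 0.445 = 0.945 V.
Since V_DS = 0.669 V < V_ov = 0.945 V, the device is in the triode region.
I_D = k_n [V_ov · V_DS − ½ V_DS²] = 6.8 × [0.945 × 0.669 − 0.5 × 0.669²] = 2.78 mA.

Triode; I_D = 2.78 mA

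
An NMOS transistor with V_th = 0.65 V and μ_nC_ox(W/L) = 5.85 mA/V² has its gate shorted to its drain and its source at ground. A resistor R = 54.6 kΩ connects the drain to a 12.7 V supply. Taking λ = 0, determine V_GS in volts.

With gate tied to drain, V_GS = V_DS ≥ V_GS − V_th, so the device is in saturation.
KCL at the drain: ½ k_n (V_GS − V_th)² = (V_DD − V_GS)/R.
Let x = V_GS − 0.65. Then 160 x² + x − 12.05 = 0, giving x = 0.272 V (positive root), so V_GS = 0.922 V.
I_D = (V_DD − V_GS)/R = (12.7 − 0.922) / 54.6 = 0.216 mA.

V_GS = 0.922 V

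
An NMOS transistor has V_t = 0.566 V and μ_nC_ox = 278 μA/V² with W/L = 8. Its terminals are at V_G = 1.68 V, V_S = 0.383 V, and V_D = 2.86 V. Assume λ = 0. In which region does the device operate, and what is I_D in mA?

V_GS = V_G − V_S = 1.68 − 0.383 = 1.3 V; V_DS = V_D − V_S = 2.86 − 0.383 = 2.48 V.
k_n = μ_nC_ox · (W/L) = 2.224 mA/V².
V_ov = V_GS − V_t = 1.3 − 0.566 = 0.731 V.
Since V_DS = 2.48 V ≥ V_ov = 0.731 V, the device is in saturation.
I_D = ½ k_n V_ov² = 0.5 × 2.224 × 0.731² = 0.594 mA.

Saturation; I_D = 0.594 mA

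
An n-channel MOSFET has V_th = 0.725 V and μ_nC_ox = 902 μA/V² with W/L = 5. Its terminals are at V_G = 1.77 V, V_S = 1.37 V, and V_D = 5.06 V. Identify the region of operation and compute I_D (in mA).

V_GS = V_G − V_S = 1.77 − 1.37 = 0.4 V; V_DS = V_D − V_S = 5.06 − 1.37 = 3.69 V.
V_GS = 0.4 V < V_th = 0.725 V, so the transistor is in cutoff.

Cutoff; I_D = 0 mA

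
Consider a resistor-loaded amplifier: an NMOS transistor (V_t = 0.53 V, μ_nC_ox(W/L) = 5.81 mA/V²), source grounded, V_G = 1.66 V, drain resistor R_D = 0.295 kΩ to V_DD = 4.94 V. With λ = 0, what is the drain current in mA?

I_D = 3.71 mA

V_GS = V_G = 1.66 V, so V_ov = 1.66 − 0.53 = 1.13 V.
Assume saturation: I_D = ½ k_n V_ov² = 0.5 × 5.81 × 1.13² = 3.71 mA, giving V_DS = V_DD − I_D R_D = 4.94 − 3.71 × 0.295 = 3.85 V.
V_DS = 3.85 V ≥ V_ov = 1.13 V, confirming saturation.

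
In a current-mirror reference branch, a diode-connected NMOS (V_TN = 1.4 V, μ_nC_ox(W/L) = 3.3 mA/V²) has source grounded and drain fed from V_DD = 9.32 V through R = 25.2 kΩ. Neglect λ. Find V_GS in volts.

With gate tied to drain, V_GS = V_DS ≥ V_GS − V_TN, so the device is in saturation.
KCL at the drain: ½ k_n (V_GS − V_TN)² = (V_DD − V_GS)/R.
Let x = V_GS − 1.4. Then 41.6 x² + x − 7.92 = 0, giving x = 0.425 V (positive root), so V_GS = 1.82 V.
I_D = (V_DD − V_GS)/R = (9.32 − 1.82) / 25.2 = 0.297 mA.

V_GS = 1.82 V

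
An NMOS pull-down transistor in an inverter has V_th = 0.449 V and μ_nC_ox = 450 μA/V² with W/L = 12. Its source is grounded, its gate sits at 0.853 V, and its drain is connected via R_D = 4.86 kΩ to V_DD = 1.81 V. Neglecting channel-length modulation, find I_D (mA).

I_D = 0.331 mA

V_GS = V_G = 0.853 V, so V_ov = 0.853 − 0.449 = 0.404 V.
k_n = μ_nC_ox · (W/L) = 5.4 mA/V².
Assume saturation: I_D = ½ k_n V_ov² = 0.5 × 5.4 × 0.404² = 0.441 mA, giving V_DS = V_DD − I_D R_D = 1.81 − 0.441 × 4.86 = -0.332 V.
But -0.332 V < V_ov = 0.404 V, so the device is actually in triode.
In triode I_D = k_n[V_ov V_DS − ½ V_DS²] and I_D = (V_DD − V_DS)/R_D. Equating: 13.1 V_DS² − 11.6 V_DS + 1.81 = 0, giving V_DS = 0.202 V (the root below V_ov).
I_D = (1.81 − 0.202) / 4.86 = 0.331 mA.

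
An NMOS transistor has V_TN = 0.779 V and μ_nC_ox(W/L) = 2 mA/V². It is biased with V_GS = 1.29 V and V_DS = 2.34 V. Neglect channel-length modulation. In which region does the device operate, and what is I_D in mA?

Saturation; I_D = 0.261 mA

V_ov = V_GS − V_TN = 1.29 − 0.779 = 0.511 V.
Since V_DS = 2.34 V ≥ V_ov = 0.511 V, the device is in saturation.
I_D = ½ k_n V_ov² = 0.5 × 2 × 0.511² = 0.261 mA.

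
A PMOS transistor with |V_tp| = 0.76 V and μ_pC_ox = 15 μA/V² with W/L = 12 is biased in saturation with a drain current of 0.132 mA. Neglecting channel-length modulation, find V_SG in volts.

k_p = μ_pC_ox · (W/L) = 0.18 mA/V².
In saturation I_D = ½ k_p (V_SG − |V_tp|)², so V_SG − |V_tp| = √(2 I_D / k_p) = √(2 × 0.132 / 0.18) = 1.21 V.
V_SG = 0.76 + 1.21 = 1.97 V.

V_SG = 1.97 V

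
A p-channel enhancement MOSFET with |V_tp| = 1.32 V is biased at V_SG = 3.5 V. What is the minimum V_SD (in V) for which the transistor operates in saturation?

V_SD,sat = 2.18 V

The boundary between triode and saturation is V_SD = V_SG − |V_tp| = V_ov.
V_ov = 3.5 − 1.32 = 2.18 V.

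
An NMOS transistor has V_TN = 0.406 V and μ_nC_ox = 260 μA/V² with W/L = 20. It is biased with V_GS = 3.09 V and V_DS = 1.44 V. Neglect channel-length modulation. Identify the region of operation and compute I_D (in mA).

k_n = μ_nC_ox · (W/L) = 5.2 mA/V².
V_ov = V_GS − V_TN = 3.09 − 0.406 = 2.68 V.
Since V_DS = 1.44 V < V_ov = 2.68 V, the device is in the triode region.
I_D = k_n [V_ov · V_DS − ½ V_DS²] = 5.2 × [2.68 × 1.44 − 0.5 × 1.44²] = 14.7 mA.

Triode; I_D = 14.7 mA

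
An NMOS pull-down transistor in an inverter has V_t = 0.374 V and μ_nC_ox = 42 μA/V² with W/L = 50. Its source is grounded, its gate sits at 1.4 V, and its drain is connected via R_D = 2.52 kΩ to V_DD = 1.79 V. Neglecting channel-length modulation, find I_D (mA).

I_D = 0.583 mA

V_GS = V_G = 1.4 V, so V_ov = 1.4 − 0.374 = 1.03 V.
k_n = μ_nC_ox · (W/L) = 2.1 mA/V².
Assume saturation: I_D = ½ k_n V_ov² = 0.5 × 2.1 × 1.03² = 1.11 mA, giving V_DS = V_DD − I_D R_D = 1.79 − 1.11 × 2.52 = -0.995 V.
But -0.995 V < V_ov = 1.03 V, so the device is actually in triode.
In triode I_D = k_n[V_ov V_DS − ½ V_DS²] and I_D = (V_DD − V_DS)/R_D. Equating: 2.65 V_DS² − 6.43 V_DS + 1.79 = 0, giving V_DS = 0.321 V (the root below V_ov).
I_D = (1.79 − 0.321) / 2.52 = 0.583 mA.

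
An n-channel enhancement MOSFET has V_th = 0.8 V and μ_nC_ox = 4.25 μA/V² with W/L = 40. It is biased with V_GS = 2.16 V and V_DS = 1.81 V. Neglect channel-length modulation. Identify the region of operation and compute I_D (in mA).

Saturation; I_D = 0.157 mA

k_n = μ_nC_ox · (W/L) = 0.17 mA/V².
V_ov = V_GS − V_th = 2.16 − 0.8 = 1.36 V.
Since V_DS = 1.81 V ≥ V_ov = 1.36 V, the device is in saturation.
I_D = ½ k_n V_ov² = 0.5 × 0.17 × 1.36² = 0.157 mA.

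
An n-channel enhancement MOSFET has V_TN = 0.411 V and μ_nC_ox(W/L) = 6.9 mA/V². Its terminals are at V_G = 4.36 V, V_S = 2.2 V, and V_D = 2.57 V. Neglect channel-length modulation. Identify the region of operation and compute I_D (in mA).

Triode; I_D = 3.99 mA

V_GS = V_G − V_S = 4.36 − 2.2 = 2.16 V; V_DS = V_D − V_S = 2.57 − 2.2 = 0.37 V.
V_ov = V_GS − V_TN = 2.16 − 0.411 = 1.75 V.
Since V_DS = 0.37 V < V_ov = 1.75 V, the device is in the triode region.
I_D = k_n [V_ov · V_DS − ½ V_DS²] = 6.9 × [1.75 × 0.37 − 0.5 × 0.37²] = 3.99 mA.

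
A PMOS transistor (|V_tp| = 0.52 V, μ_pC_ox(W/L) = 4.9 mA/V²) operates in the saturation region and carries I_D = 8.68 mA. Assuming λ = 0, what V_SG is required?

V_SG = 2.40 V

In saturation I_D = ½ k_p (V_SG − |V_tp|)², so V_SG − |V_tp| = √(2 I_D / k_p) = √(2 × 8.68 / 4.9) = 1.88 V.
V_SG = 0.52 + 1.88 = 2.4 V.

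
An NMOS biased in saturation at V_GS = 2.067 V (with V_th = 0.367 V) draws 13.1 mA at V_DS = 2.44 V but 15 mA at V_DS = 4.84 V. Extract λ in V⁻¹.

With V_GS fixed, I_D ∝ (1 + λ V_DS) in saturation, so I_D2/I_D1 = (1 + λ V_DS2)/(1 + λ V_DS1).
15/13.1 = 1.145 = (1 + 4.84 λ)/(1 + 2.44 λ).
Solving: λ (I_D1 V_DS2 − I_D2 V_DS1) = I_D2 − I_D1, so λ = (15 − 13.1) / (13.1 × 4.84 − 15 × 2.44) = 1.9 / 26.8 = 0.0709 V⁻¹.

λ = 0.0709 V⁻¹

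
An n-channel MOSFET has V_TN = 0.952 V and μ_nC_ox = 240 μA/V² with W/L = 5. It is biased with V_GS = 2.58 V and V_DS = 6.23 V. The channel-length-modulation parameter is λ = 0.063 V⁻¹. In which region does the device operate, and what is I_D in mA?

Saturation; I_D = 2.21 mA

k_n = μ_nC_ox · (W/L) = 1.2 mA/V².
V_ov = V_GS − V_TN = 2.58 − 0.952 = 1.63 V.
Since V_DS = 6.23 V ≥ V_ov = 1.63 V, the device is in saturation.
I_D = ½ k_n V_ov² (1 + λ V_DS) = 0.5 × 1.2 × 1.63² × (1 + 0.063 × 6.23) = 2.21 mA.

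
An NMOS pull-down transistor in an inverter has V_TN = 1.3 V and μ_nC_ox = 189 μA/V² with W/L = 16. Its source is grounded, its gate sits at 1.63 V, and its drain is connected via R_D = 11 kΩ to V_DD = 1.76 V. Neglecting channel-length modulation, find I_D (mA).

I_D = 0.141 mA

V_GS = V_G = 1.63 V, so V_ov = 1.63 − 1.3 = 0.33 V.
k_n = μ_nC_ox · (W/L) = 3.024 mA/V².
Assume saturation: I_D = ½ k_n V_ov² = 0.5 × 3.024 × 0.33² = 0.165 mA, giving V_DS = V_DD − I_D R_D = 1.76 − 0.165 × 11 = -0.0512 V.
But -0.0512 V < V_ov = 0.33 V, so the device is actually in triode.
In triode I_D = k_n[V_ov V_DS − ½ V_DS²] and I_D = (V_DD − V_DS)/R_D. Equating: 16.6 V_DS² − 11.98 V_DS + 1.76 = 0, giving V_DS = 0.206 V (the root below V_ov).
I_D = (1.76 − 0.206) / 11 = 0.141 mA.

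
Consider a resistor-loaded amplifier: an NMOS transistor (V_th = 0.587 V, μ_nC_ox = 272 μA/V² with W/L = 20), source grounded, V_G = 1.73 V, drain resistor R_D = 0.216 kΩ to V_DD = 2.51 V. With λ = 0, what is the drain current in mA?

V_GS = V_G = 1.73 V, so V_ov = 1.73 − 0.587 = 1.14 V.
k_n = μ_nC_ox · (W/L) = 5.44 mA/V².
Assume saturation: I_D = ½ k_n V_ov² = 0.5 × 5.44 × 1.14² = 3.55 mA, giving V_DS = V_DD − I_D R_D = 2.51 − 3.55 × 0.216 = 1.74 V.
V_DS = 1.74 V ≥ V_ov = 1.14 V, confirming saturation.

I_D = 3.55 mA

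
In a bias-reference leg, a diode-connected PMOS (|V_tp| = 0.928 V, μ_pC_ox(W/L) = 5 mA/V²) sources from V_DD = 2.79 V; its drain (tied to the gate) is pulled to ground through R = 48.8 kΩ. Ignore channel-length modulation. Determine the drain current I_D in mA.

I_D = 0.0357 mA

With gate tied to drain, V_SG = V_SD ≥ V_SG − |V_tp|, so the device is in saturation.
KCL at the drain: ½ k_p (V_SG − |V_tp|)² = (V_DD − V_SG)/R.
Let x = V_SG − 0.928. Then 122 x² + x − 1.862 = 0, giving x = 0.12 V (positive root), so V_SG = 1.05 V.
I_D = (V_DD − V_SG)/R = (2.79 − 1.05) / 48.8 = 0.0357 mA.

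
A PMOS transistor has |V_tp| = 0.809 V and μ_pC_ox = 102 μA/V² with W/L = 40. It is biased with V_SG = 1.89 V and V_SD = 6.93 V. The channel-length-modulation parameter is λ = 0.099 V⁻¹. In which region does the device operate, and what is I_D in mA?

k_p = μ_pC_ox · (W/L) = 4.08 mA/V².
V_ov = V_SG − |V_tp| = 1.89 − 0.809 = 1.08 V.
Since V_SD = 6.93 V ≥ V_ov = 1.08 V, the device is in saturation.
I_D = ½ k_p V_ov² (1 + λ V_SD) = 0.5 × 4.08 × 1.08² × (1 + 0.099 × 6.93) = 4.02 mA.

Saturation; I_D = 4.02 mA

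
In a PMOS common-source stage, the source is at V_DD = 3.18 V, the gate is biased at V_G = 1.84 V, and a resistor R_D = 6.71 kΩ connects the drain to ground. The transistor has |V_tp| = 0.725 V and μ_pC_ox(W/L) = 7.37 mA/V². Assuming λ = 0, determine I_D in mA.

I_D = 0.457 mA

V_SG = V_DD − V_G = 3.18 − 1.84 = 1.34 V, so V_ov = 1.34 − 0.725 = 0.615 V.
Assume saturation: I_D = ½ k_p V_ov² = 0.5 × 7.37 × 0.615² = 1.39 mA, giving V_SD = V_DD − I_D R_D = 3.18 − 1.39 × 6.71 = -6.17 V.
But -6.17 V < V_ov = 0.615 V, so the device is actually in triode.
In triode I_D = k_p[V_ov V_SD − ½ V_SD²] and I_D = (V_DD − V_SD)/R_D. Equating: 24.7 V_SD² − 31.41 V_SD + 3.18 = 0, giving V_SD = 0.111 V (the root below V_ov).
I_D = (3.18 − 0.111) / 6.71 = 0.457 mA.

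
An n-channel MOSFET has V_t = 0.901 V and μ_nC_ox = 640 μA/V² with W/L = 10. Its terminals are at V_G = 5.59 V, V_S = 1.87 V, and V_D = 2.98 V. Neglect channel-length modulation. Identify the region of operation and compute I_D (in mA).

Triode; I_D = 16.1 mA

V_GS = V_G − V_S = 5.59 − 1.87 = 3.72 V; V_DS = V_D − V_S = 2.98 − 1.87 = 1.11 V.
k_n = μ_nC_ox · (W/L) = 6.4 mA/V².
V_ov = V_GS − V_t = 3.72 − 0.901 = 2.82 V.
Since V_DS = 1.11 V < V_ov = 2.82 V, the device is in the triode region.
I_D = k_n [V_ov · V_DS − ½ V_DS²] = 6.4 × [2.82 × 1.11 − 0.5 × 1.11²] = 16.1 mA.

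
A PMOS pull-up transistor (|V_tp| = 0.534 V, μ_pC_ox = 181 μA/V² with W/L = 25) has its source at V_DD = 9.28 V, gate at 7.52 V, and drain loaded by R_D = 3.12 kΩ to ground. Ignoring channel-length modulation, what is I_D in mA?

V_SG = V_DD − V_G = 9.28 − 7.52 = 1.76 V, so V_ov = 1.76 − 0.534 = 1.23 V.
k_p = μ_pC_ox · (W/L) = 4.525 mA/V².
Assume saturation: I_D = ½ k_p V_ov² = 0.5 × 4.525 × 1.23² = 3.4 mA, giving V_SD = V_DD − I_D R_D = 9.28 − 3.4 × 3.12 = -1.33 V.
But -1.33 V < V_ov = 1.23 V, so the device is actually in triode.
In triode I_D = k_p[V_ov V_SD − ½ V_SD²] and I_D = (V_DD − V_SD)/R_D. Equating: 7.06 V_SD² − 18.31 V_SD + 9.28 = 0, giving V_SD = 0.691 V (the root below V_ov).
I_D = (9.28 − 0.691) / 3.12 = 2.75 mA.

I_D = 2.75 mA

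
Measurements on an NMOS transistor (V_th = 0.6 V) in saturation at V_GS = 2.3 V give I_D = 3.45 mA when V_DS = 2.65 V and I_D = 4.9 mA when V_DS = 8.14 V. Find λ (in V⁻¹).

λ = 0.0960 V⁻¹

With V_GS fixed, I_D ∝ (1 + λ V_DS) in saturation, so I_D2/I_D1 = (1 + λ V_DS2)/(1 + λ V_DS1).
4.9/3.45 = 1.42 = (1 + 8.14 λ)/(1 + 2.65 λ).
Solving: λ (I_D1 V_DS2 − I_D2 V_DS1) = I_D2 − I_D1, so λ = (4.9 − 3.45) / (3.45 × 8.14 − 4.9 × 2.65) = 1.45 / 15.1 = 0.096 V⁻¹.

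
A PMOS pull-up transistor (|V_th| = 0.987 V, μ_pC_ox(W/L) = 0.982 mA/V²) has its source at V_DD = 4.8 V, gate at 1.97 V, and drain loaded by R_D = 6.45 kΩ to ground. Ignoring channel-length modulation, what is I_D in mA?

I_D = 0.679 mA

V_SG = V_DD − V_G = 4.8 − 1.97 = 2.83 V, so V_ov = 2.83 − 0.987 = 1.84 V.
Assume saturation: I_D = ½ k_p V_ov² = 0.5 × 0.982 × 1.84² = 1.67 mA, giving V_SD = V_DD − I_D R_D = 4.8 − 1.67 × 6.45 = -5.96 V.
But -5.96 V < V_ov = 1.84 V, so the device is actually in triode.
In triode I_D = k_p[V_ov V_SD − ½ V_SD²] and I_D = (V_DD − V_SD)/R_D. Equating: 3.17 V_SD² − 12.67 V_SD + 4.8 = 0, giving V_SD = 0.424 V (the root below V_ov).
I_D = (4.8 − 0.424) / 6.45 = 0.679 mA.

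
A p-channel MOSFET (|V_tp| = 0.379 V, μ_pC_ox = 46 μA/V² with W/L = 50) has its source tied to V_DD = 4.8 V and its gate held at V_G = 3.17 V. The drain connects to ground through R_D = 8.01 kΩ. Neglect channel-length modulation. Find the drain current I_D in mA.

V_SG = V_DD − V_G = 4.8 − 3.17 = 1.63 V, so V_ov = 1.63 − 0.379 = 1.25 V.
k_p = μ_pC_ox · (W/L) = 2.3 mA/V².
Assume saturation: I_D = ½ k_p V_ov² = 0.5 × 2.3 × 1.25² = 1.8 mA, giving V_SD = V_DD − I_D R_D = 4.8 − 1.8 × 8.01 = -9.62 V.
But -9.62 V < V_ov = 1.25 V, so the device is actually in triode.
In triode I_D = k_p[V_ov V_SD − ½ V_SD²] and I_D = (V_DD − V_SD)/R_D. Equating: 9.21 V_SD² − 24.05 V_SD + 4.8 = 0, giving V_SD = 0.218 V (the root below V_ov).
I_D = (4.8 − 0.218) / 8.01 = 0.572 mA.

I_D = 0.572 mA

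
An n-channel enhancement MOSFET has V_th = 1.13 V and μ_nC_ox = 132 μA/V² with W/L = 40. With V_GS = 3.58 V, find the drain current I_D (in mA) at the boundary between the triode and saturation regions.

At the boundary V_DS = V_ov = V_GS − V_th = 3.58 − 1.13 = 2.45 V.
k_n = μ_nC_ox · (W/L) = 5.28 mA/V².
I_D = ½ k_n V_ov² = 0.5 × 5.28 × 2.45² = 15.8 mA.

I_D = 15.8 mA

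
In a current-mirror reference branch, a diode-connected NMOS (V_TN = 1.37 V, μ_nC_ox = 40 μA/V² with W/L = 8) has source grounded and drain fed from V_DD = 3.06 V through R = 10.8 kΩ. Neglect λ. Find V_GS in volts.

With gate tied to drain, V_GS = V_DS ≥ V_GS − V_TN, so the device is in saturation.
k_n = μ_nC_ox · (W/L) = 0.32 mA/V².
KCL at the drain: ½ k_n (V_GS − V_TN)² = (V_DD − V_GS)/R.
Let x = V_GS − 1.37. Then 1.73 x² + x − 1.69 = 0, giving x = 0.741 V (positive root), so V_GS = 2.11 V.
I_D = (V_DD − V_GS)/R = (3.06 − 2.11) / 10.8 = 0.0879 mA.

V_GS = 2.11 V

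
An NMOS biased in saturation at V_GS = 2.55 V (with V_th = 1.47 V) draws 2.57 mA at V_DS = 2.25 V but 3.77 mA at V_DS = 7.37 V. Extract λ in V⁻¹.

λ = 0.115 V⁻¹

With V_GS fixed, I_D ∝ (1 + λ V_DS) in saturation, so I_D2/I_D1 = (1 + λ V_DS2)/(1 + λ V_DS1).
3.77/2.57 = 1.467 = (1 + 7.37 λ)/(1 + 2.25 λ).
Solving: λ (I_D1 V_DS2 − I_D2 V_DS1) = I_D2 − I_D1, so λ = (3.77 − 2.57) / (2.57 × 7.37 − 3.77 × 2.25) = 1.2 / 10.5 = 0.115 V⁻¹.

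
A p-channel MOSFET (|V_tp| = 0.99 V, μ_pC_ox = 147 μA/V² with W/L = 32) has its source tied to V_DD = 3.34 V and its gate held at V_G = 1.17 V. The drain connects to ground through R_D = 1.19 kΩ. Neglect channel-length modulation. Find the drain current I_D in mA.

V_SG = V_DD − V_G = 3.34 − 1.17 = 2.17 V, so V_ov = 2.17 − 0.99 = 1.18 V.
k_p = μ_pC_ox · (W/L) = 4.704 mA/V².
Assume saturation: I_D = ½ k_p V_ov² = 0.5 × 4.704 × 1.18² = 3.27 mA, giving V_SD = V_DD − I_D R_D = 3.34 − 3.27 × 1.19 = -0.557 V.
But -0.557 V < V_ov = 1.18 V, so the device is actually in triode.
In triode I_D = k_p[V_ov V_SD − ½ V_SD²] and I_D = (V_DD − V_SD)/R_D. Equating: 2.8 V_SD² − 7.605 V_SD + 3.34 = 0, giving V_SD = 0.551 V (the root below V_ov).
I_D = (3.34 − 0.551) / 1.19 = 2.34 mA.

I_D = 2.34 mA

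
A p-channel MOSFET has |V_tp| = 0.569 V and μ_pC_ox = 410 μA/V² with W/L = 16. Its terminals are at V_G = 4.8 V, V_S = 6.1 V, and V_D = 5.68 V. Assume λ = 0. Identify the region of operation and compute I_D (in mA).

Triode; I_D = 1.44 mA

V_SG = V_S − V_G = 6.1 − 4.8 = 1.3 V; V_SD = V_S − V_D = 6.1 − 5.68 = 0.42 V.
k_p = μ_pC_ox · (W/L) = 6.56 mA/V².
V_ov = V_SG − |V_tp| = 1.3 − 0.569 = 0.731 V.
Since V_SD = 0.42 V < V_ov = 0.731 V, the device is in the triode region.
I_D = k_p [V_ov · V_SD − ½ V_SD²] = 6.56 × [0.731 × 0.42 − 0.5 × 0.42²] = 1.44 mA.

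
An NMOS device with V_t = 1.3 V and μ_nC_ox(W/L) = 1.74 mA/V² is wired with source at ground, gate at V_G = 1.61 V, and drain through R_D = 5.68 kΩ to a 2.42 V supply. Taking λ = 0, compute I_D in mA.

V_GS = V_G = 1.61 V, so V_ov = 1.61 − 1.3 = 0.31 V.
Assume saturation: I_D = ½ k_n V_ov² = 0.5 × 1.74 × 0.31² = 0.0836 mA, giving V_DS = V_DD − I_D R_D = 2.42 − 0.0836 × 5.68 = 1.95 V.
V_DS = 1.95 V ≥ V_ov = 0.31 V, confirming saturation.

I_D = 0.0836 mA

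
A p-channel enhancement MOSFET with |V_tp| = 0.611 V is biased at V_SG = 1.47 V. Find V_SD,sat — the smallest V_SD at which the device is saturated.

V_SD,sat = 0.859 V

The boundary between triode and saturation is V_SD = V_SG − |V_tp| = V_ov.
V_ov = 1.47 − 0.611 = 0.859 V.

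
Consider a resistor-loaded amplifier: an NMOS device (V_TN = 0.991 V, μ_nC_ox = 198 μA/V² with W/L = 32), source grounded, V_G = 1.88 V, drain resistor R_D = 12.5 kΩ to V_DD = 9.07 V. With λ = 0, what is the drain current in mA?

V_GS = V_G = 1.88 V, so V_ov = 1.88 − 0.991 = 0.889 V.
k_n = μ_nC_ox · (W/L) = 6.336 mA/V².
Assume saturation: I_D = ½ k_n V_ov² = 0.5 × 6.336 × 0.889² = 2.5 mA, giving V_DS = V_DD − I_D R_D = 9.07 − 2.5 × 12.5 = -22.2 V.
But -22.2 V < V_ov = 0.889 V, so the device is actually in triode.
In triode I_D = k_n[V_ov V_DS − ½ V_DS²] and I_D = (V_DD − V_DS)/R_D. Equating: 39.6 V_DS² − 71.41 V_DS + 9.07 = 0, giving V_DS = 0.137 V (the root below V_ov).
I_D = (9.07 − 0.137) / 12.5 = 0.715 mA.

I_D = 0.715 mA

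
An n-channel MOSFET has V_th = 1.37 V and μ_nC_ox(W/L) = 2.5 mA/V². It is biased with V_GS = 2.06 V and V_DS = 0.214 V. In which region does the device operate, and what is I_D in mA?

V_ov = V_GS − V_th = 2.06 − 1.37 = 0.69 V.
Since V_DS = 0.214 V < V_ov = 0.69 V, the device is in the triode region.
I_D = k_n [V_ov · V_DS − ½ V_DS²] = 2.5 × [0.69 × 0.214 − 0.5 × 0.214²] = 0.312 mA.

Triode; I_D = 0.312 mA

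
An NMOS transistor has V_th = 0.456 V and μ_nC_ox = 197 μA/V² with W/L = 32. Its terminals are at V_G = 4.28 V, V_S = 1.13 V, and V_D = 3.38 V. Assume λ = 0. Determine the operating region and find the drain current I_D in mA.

Triode; I_D = 22.3 mA

V_GS = V_G − V_S = 4.28 − 1.13 = 3.15 V; V_DS = V_D − V_S = 3.38 − 1.13 = 2.25 V.
k_n = μ_nC_ox · (W/L) = 6.304 mA/V².
V_ov = V_GS − V_th = 3.15 − 0.456 = 2.69 V.
Since V_DS = 2.25 V < V_ov = 2.69 V, the device is in the triode region.
I_D = k_n [V_ov · V_DS − ½ V_DS²] = 6.304 × [2.69 × 2.25 − 0.5 × 2.25²] = 22.3 mA.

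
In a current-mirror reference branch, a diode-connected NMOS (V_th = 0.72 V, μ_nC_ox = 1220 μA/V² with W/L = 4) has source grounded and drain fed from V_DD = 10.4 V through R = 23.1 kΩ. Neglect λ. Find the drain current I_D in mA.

I_D = 0.401 mA

With gate tied to drain, V_GS = V_DS ≥ V_GS − V_th, so the device is in saturation.
k_n = μ_nC_ox · (W/L) = 4.88 mA/V².
KCL at the drain: ½ k_n (V_GS − V_th)² = (V_DD − V_GS)/R.
Let x = V_GS − 0.72. Then 56.4 x² + x − 9.68 = 0, giving x = 0.406 V (positive root), so V_GS = 1.13 V.
I_D = (V_DD − V_GS)/R = (10.4 − 1.13) / 23.1 = 0.401 mA.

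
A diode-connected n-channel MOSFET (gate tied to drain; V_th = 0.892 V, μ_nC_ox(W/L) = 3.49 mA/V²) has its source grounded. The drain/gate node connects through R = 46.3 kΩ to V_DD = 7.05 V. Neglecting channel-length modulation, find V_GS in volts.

With gate tied to drain, V_GS = V_DS ≥ V_GS − V_th, so the device is in saturation.
KCL at the drain: ½ k_n (V_GS − V_th)² = (V_DD − V_GS)/R.
Let x = V_GS − 0.892. Then 80.8 x² + x − 6.158 = 0, giving x = 0.27 V (positive root), so V_GS = 1.16 V.
I_D = (V_DD − V_GS)/R = (7.05 − 1.16) / 46.3 = 0.127 mA.

V_GS = 1.16 V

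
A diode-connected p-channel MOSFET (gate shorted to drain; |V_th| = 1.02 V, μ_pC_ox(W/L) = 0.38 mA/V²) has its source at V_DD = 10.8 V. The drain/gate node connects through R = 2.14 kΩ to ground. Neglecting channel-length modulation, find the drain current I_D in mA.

With gate tied to drain, V_SG = V_SD ≥ V_SG − |V_th|, so the device is in saturation.
KCL at the drain: ½ k_p (V_SG − |V_th|)² = (V_DD − V_SG)/R.
Let x = V_SG − 1.02. Then 0.407 x² + x − 9.78 = 0, giving x = 3.83 V (positive root), so V_SG = 4.85 V.
I_D = (V_DD − V_SG)/R = (10.8 − 4.85) / 2.14 = 2.78 mA.

I_D = 2.78 mA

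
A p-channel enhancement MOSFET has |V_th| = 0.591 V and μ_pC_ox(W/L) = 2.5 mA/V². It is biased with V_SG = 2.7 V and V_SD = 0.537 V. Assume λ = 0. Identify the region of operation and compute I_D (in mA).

Triode; I_D = 2.47 mA

V_ov = V_SG − |V_th| = 2.7 − 0.591 = 2.11 V.
Since V_SD = 0.537 V < V_ov = 2.11 V, the device is in the triode region.
I_D = k_p [V_ov · V_SD − ½ V_SD²] = 2.5 × [2.11 × 0.537 − 0.5 × 0.537²] = 2.47 mA.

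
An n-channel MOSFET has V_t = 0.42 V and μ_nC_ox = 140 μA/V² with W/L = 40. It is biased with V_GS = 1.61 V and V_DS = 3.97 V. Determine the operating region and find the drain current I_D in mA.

Saturation; I_D = 3.97 mA

k_n = μ_nC_ox · (W/L) = 5.6 mA/V².
V_ov = V_GS − V_t = 1.61 − 0.42 = 1.19 V.
Since V_DS = 3.97 V ≥ V_ov = 1.19 V, the device is in saturation.
I_D = ½ k_n V_ov² = 0.5 × 5.6 × 1.19² = 3.97 mA.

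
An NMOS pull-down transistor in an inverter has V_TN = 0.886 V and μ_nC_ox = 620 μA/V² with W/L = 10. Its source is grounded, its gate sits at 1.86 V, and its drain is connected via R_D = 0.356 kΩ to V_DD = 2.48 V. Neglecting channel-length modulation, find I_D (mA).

V_GS = V_G = 1.86 V, so V_ov = 1.86 − 0.886 = 0.974 V.
k_n = μ_nC_ox · (W/L) = 6.2 mA/V².
Assume saturation: I_D = ½ k_n V_ov² = 0.5 × 6.2 × 0.974² = 2.94 mA, giving V_DS = V_DD − I_D R_D = 2.48 − 2.94 × 0.356 = 1.43 V.
V_DS = 1.43 V ≥ V_ov = 0.974 V, confirming saturation.

I_D = 2.94 mA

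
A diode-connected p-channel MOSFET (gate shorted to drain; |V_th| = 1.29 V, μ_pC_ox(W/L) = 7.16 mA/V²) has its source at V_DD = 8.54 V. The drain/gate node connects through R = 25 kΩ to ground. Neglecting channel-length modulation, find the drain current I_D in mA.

I_D = 0.279 mA

With gate tied to drain, V_SG = V_SD ≥ V_SG − |V_th|, so the device is in saturation.
KCL at the drain: ½ k_p (V_SG − |V_th|)² = (V_DD − V_SG)/R.
Let x = V_SG − 1.29. Then 89.5 x² + x − 7.25 = 0, giving x = 0.279 V (positive root), so V_SG = 1.57 V.
I_D = (V_DD − V_SG)/R = (8.54 − 1.57) / 25 = 0.279 mA.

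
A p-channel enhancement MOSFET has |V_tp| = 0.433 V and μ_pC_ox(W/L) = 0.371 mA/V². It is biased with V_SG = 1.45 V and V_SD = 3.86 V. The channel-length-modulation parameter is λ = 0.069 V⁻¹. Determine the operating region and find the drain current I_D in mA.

V_ov = V_SG − |V_tp| = 1.45 − 0.433 = 1.02 V.
Since V_SD = 3.86 V ≥ V_ov = 1.02 V, the device is in saturation.
I_D = ½ k_p V_ov² (1 + λ V_SD) = 0.5 × 0.371 × 1.02² × (1 + 0.069 × 3.86) = 0.243 mA.

Saturation; I_D = 0.243 mA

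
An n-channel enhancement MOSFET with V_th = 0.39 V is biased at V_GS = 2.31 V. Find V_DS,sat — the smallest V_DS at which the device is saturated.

V_DS,sat = 1.92 V

The boundary between triode and saturation is V_DS = V_GS − V_th = V_ov.
V_ov = 2.31 − 0.39 = 1.92 V.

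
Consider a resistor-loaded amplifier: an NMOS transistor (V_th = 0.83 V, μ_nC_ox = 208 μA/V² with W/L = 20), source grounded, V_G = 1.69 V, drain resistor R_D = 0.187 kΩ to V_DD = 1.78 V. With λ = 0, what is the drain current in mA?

I_D = 1.54 mA

V_GS = V_G = 1.69 V, so V_ov = 1.69 − 0.83 = 0.86 V.
k_n = μ_nC_ox · (W/L) = 4.16 mA/V².
Assume saturation: I_D = ½ k_n V_ov² = 0.5 × 4.16 × 0.86² = 1.54 mA, giving V_DS = V_DD − I_D R_D = 1.78 − 1.54 × 0.187 = 1.49 V.
V_DS = 1.49 V ≥ V_ov = 0.86 V, confirming saturation.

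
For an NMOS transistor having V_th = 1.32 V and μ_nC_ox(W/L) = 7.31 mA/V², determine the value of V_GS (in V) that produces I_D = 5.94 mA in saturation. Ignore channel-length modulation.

V_GS = 2.59 V

In saturation I_D = ½ k_n (V_GS − V_th)², so V_GS − V_th = √(2 I_D / k_n) = √(2 × 5.94 / 7.31) = 1.27 V.
V_GS = 1.32 + 1.27 = 2.59 V.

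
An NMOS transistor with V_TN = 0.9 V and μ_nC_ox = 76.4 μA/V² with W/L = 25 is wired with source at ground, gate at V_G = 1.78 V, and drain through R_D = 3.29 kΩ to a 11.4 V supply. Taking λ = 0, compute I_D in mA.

I_D = 0.740 mA

V_GS = V_G = 1.78 V, so V_ov = 1.78 − 0.9 = 0.88 V.
k_n = μ_nC_ox · (W/L) = 1.91 mA/V².
Assume saturation: I_D = ½ k_n V_ov² = 0.5 × 1.91 × 0.88² = 0.74 mA, giving V_DS = V_DD − I_D R_D = 11.4 − 0.74 × 3.29 = 8.97 V.
V_DS = 8.97 V ≥ V_ov = 0.88 V, confirming saturation.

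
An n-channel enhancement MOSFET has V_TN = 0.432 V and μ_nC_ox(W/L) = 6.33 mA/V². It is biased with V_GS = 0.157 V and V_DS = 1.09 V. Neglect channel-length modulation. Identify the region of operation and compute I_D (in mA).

V_GS = 0.157 V < V_TN = 0.432 V, so the transistor is in cutoff.

Cutoff; I_D = 0 mA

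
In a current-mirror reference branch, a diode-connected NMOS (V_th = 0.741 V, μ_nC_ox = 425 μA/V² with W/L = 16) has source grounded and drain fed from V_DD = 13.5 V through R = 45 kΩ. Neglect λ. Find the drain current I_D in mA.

I_D = 0.277 mA

With gate tied to drain, V_GS = V_DS ≥ V_GS − V_th, so the device is in saturation.
k_n = μ_nC_ox · (W/L) = 6.8 mA/V².
KCL at the drain: ½ k_n (V_GS − V_th)² = (V_DD − V_GS)/R.
Let x = V_GS − 0.741. Then 153 x² + x − 12.76 = 0, giving x = 0.286 V (positive root), so V_GS = 1.03 V.
I_D = (V_DD − V_GS)/R = (13.5 − 1.03) / 45 = 0.277 mA.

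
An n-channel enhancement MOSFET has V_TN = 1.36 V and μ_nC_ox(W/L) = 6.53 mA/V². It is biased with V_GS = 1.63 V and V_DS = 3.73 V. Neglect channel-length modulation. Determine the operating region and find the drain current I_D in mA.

Saturation; I_D = 0.238 mA

V_ov = V_GS − V_TN = 1.63 − 1.36 = 0.27 V.
Since V_DS = 3.73 V ≥ V_ov = 0.27 V, the device is in saturation.
I_D = ½ k_n V_ov² = 0.5 × 6.53 × 0.27² = 0.238 mA.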